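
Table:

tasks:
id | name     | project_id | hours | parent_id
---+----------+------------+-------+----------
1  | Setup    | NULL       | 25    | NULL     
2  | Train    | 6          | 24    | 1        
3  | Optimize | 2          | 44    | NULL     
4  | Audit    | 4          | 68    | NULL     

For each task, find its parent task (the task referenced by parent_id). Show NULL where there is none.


This is a self-join: tasks is joined to a second copy of itself, matching each row's parent_id to another row's id. Use LEFT JOIN so rows with parent_id=NULL are kept.
  - task 1 (Setup): parent_id=NULL -> NULL
  - task 2 (Train): parent_id=1 -> Setup
  - task 3 (Optimize): parent_id=NULL -> NULL
  - task 4 (Audit): parent_id=NULL -> NULL

SQL:
SELECT a.name AS item, b.name AS parent
FROM tasks a
LEFT JOIN tasks b ON a.parent_id = b.id

Result:
item     | parent
---------+-------
Setup    | NULL  
Train    | Setup 
Optimize | NULL  
Audit    | NULL  


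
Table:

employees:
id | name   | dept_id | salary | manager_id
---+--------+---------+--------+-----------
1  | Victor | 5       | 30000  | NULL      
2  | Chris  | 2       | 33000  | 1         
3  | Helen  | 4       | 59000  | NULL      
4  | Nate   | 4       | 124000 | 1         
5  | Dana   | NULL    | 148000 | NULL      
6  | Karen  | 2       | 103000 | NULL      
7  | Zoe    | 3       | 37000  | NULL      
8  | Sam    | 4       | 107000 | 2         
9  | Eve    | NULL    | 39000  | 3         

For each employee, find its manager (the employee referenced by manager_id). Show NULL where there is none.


This is a self-join: employees is joined to a second copy of itself, matching each row's manager_id to another row's id. Use LEFT JOIN so rows with manager_id=NULL are kept.
  - employee 1 (Victor): manager_id=NULL -> NULL
  - employee 2 (Chris): manager_id=1 -> Victor
  - employee 3 (Helen): manager_id=NULL -> NULL
  - employee 4 (Nate): manager_id=1 -> Victor
  - employee 5 (Dana): manager_id=NULL -> NULL
  - employee 6 (Karen): manager_id=NULL -> NULL
  - employee 7 (Zoe): manager_id=NULL -> NULL
  - employee 8 (Sam): manager_id=2 -> Chris
  - employee 9 (Eve): manager_id=3 -> Helen

SQL:
SELECT a.name AS item, b.name AS manager
FROM employees a
LEFT JOIN employees b ON a.manager_id = b.id

Result:
item   | manager
-------+--------
Victor | NULL   
Chris  | Victor 
Helen  | NULL   
Nate   | Victor 
Dana   | NULL   
Karen  | NULL   
Zoe    | NULL   
Sam    | Chris  
Eve    | Helen  


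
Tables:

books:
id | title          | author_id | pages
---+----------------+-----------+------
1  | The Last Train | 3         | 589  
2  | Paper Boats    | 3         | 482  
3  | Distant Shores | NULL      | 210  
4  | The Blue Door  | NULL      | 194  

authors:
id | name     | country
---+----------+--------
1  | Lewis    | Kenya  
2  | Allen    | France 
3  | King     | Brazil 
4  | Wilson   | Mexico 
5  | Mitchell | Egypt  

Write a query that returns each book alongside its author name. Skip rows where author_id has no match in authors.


INNER JOIN keeps only books rows whose author_id matches an id in authors. Walk through each book:
  - book 1 (The Last Train): author_id=3 -> matches King
  - book 2 (Paper Boats): author_id=3 -> matches King
  - book 3 (Distant Shores): author_id=NULL, no match -> dropped
  - book 4 (The Blue Door): author_id=NULL, no match -> dropped
So 2 of 4 rows are dropped.

SQL:
SELECT a.title, b.name AS author
FROM books a
INNER JOIN authors b ON a.author_id = b.id

Result:
title          | author
---------------+-------
The Last Train | King  
Paper Boats    | King  


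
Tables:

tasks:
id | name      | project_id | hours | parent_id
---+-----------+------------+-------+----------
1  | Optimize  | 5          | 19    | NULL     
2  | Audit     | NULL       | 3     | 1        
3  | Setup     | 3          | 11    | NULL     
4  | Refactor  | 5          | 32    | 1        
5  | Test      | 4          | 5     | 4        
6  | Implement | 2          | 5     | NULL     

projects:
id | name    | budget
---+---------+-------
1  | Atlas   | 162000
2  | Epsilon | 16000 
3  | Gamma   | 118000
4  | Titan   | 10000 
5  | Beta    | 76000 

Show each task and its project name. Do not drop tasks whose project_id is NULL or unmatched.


LEFT JOIN keeps every row from tasks (the left table); where project_id has no match in projects, the project columns become NULL. Walk through each task:
  - task 1 (Optimize): project_id=5 -> matches Beta
  - task 2 (Audit): project_id=NULL, no match -> kept with NULL
  - task 3 (Setup): project_id=3 -> matches Gamma
  - task 4 (Refactor): project_id=5 -> matches Beta
  - task 5 (Test): project_id=4 -> matches Titan
  - task 6 (Implement): project_id=2 -> matches Epsilon
All 6 rows appear; 1 has NULL project.

SQL:
SELECT a.name, b.name AS project
FROM tasks a
LEFT JOIN projects b ON a.project_id = b.id

Result:
name      | project
----------+--------
Optimize  | Beta   
Audit     | NULL   
Setup     | Gamma  
Refactor  | Beta   
Test      | Titan  
Implement | Epsilon


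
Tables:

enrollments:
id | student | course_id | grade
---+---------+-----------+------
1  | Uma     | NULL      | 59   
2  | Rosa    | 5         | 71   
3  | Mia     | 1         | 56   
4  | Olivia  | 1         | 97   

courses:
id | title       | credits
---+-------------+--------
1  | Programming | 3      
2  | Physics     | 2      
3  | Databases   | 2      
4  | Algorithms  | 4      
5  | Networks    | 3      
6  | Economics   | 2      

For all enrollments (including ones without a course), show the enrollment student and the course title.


LEFT JOIN keeps every row from enrollments (the left table); where course_id has no match in courses, the course columns become NULL. Walk through each enrollment:
  - enrollment 1 (Uma): course_id=NULL, no match -> kept with NULL
  - enrollment 2 (Rosa): course_id=5 -> matches Networks
  - enrollment 3 (Mia): course_id=1 -> matches Programming
  - enrollment 4 (Olivia): course_id=1 -> matches Programming
All 4 rows appear; 1 has NULL course.

SQL:
SELECT a.student, b.title AS course
FROM enrollments a
LEFT JOIN courses b ON a.course_id = b.id

Result:
student | course     
--------+------------
Uma     | NULL       
Rosa    | Networks   
Mia     | Programming
Olivia  | Programming


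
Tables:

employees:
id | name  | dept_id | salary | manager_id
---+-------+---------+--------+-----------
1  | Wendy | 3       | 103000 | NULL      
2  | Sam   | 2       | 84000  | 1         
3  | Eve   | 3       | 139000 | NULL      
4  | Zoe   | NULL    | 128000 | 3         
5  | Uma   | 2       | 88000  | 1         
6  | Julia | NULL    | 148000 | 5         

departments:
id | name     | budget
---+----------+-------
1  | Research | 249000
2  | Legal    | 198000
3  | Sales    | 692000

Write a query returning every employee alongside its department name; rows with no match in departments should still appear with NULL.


LEFT JOIN keeps every row from employees (the left table); where dept_id has no match in departments, the department columns become NULL. Walk through each employee:
  - employee 1 (Wendy): dept_id=3 -> matches Sales
  - employee 2 (Sam): dept_id=2 -> matches Legal
  - employee 3 (Eve): dept_id=3 -> matches Sales
  - employee 4 (Zoe): dept_id=NULL, no match -> kept with NULL
  - employee 5 (Uma): dept_id=2 -> matches Legal
  - employee 6 (Julia): dept_id=NULL, no match -> kept with NULL
All 6 rows appear; 2 have NULL department.

SQL:
SELECT a.name, b.name AS department
FROM employees a
LEFT JOIN departments b ON a.dept_id = b.id

Result:
name  | department
------+-----------
Wendy | Sales     
Sam   | Legal     
Eve   | Sales     
Zoe   | NULL      
Uma   | Legal     
Julia | NULL      


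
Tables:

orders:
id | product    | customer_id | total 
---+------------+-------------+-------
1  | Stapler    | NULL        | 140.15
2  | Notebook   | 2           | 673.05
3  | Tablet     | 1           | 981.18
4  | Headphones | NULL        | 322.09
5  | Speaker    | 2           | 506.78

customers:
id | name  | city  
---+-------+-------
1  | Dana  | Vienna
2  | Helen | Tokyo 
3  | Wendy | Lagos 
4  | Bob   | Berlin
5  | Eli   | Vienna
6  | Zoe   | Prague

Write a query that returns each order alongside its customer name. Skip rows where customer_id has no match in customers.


INNER JOIN keeps only orders rows whose customer_id matches an id in customers. Walk through each order:
  - order 1 (Stapler): customer_id=NULL, no match -> dropped
  - order 2 (Notebook): customer_id=2 -> matches Helen
  - order 3 (Tablet): customer_id=1 -> matches Dana
  - order 4 (Headphones): customer_id=NULL, no match -> dropped
  - order 5 (Speaker): customer_id=2 -> matches Helen
So 2 of 5 rows are dropped.

SQL:
SELECT a.product, b.name AS customer
FROM orders a
INNER JOIN customers b ON a.customer_id = b.id

Result:
product  | customer
---------+---------
Notebook | Helen   
Tablet   | Dana    
Speaker  | Helen   


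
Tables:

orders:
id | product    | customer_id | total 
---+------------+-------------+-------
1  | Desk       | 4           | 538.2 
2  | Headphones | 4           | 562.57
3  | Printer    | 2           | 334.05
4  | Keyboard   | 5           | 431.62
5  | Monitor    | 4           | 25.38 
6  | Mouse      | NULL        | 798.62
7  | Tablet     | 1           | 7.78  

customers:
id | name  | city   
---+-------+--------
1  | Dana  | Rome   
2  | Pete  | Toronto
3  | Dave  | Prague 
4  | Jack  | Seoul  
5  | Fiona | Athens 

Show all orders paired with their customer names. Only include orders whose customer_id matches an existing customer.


INNER JOIN keeps only orders rows whose customer_id matches an id in customers. Walk through each order:
  - order 1 (Desk): customer_id=4 -> matches Jack
  - order 2 (Headphones): customer_id=4 -> matches Jack
  - order 3 (Printer): customer_id=2 -> matches Pete
  - order 4 (Keyboard): customer_id=5 -> matches Fiona
  - order 5 (Monitor): customer_id=4 -> matches Jack
  - order 6 (Mouse): customer_id=NULL, no match -> dropped
  - order 7 (Tablet): customer_id=1 -> matches Dana
So 1 of 7 rows is dropped.

SQL:
SELECT a.product, b.name AS customer
FROM orders a
INNER JOIN customers b ON a.customer_id = b.id

Result:
product    | customer
-----------+---------
Desk       | Jack    
Headphones | Jack    
Printer    | Pete    
Keyboard   | Fiona   
Monitor    | Jack    
Tablet     | Dana    


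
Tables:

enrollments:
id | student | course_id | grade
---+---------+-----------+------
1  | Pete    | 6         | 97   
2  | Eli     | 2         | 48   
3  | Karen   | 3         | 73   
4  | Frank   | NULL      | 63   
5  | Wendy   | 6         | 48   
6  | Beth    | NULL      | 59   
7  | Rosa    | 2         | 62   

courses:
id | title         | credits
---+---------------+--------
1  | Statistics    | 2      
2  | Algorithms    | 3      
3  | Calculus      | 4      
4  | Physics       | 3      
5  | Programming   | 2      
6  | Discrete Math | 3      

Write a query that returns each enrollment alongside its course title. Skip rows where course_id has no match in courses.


INNER JOIN keeps only enrollments rows whose course_id matches an id in courses. Walk through each enrollment:
  - enrollment 1 (Pete): course_id=6 -> matches Discrete Math
  - enrollment 2 (Eli): course_id=2 -> matches Algorithms
  - enrollment 3 (Karen): course_id=3 -> matches Calculus
  - enrollment 4 (Frank): course_id=NULL, no match -> dropped
  - enrollment 5 (Wendy): course_id=6 -> matches Discrete Math
  - enrollment 6 (Beth): course_id=NULL, no match -> dropped
  - enrollment 7 (Rosa): course_id=2 -> matches Algorithms
So 2 of 7 rows are dropped.

SQL:
SELECT a.student, b.title AS course
FROM enrollments a
INNER JOIN courses b ON a.course_id = b.id

Result:
student | course       
--------+--------------
Pete    | Discrete Math
Eli     | Algorithms   
Karen   | Calculus     
Wendy   | Discrete Math
Rosa    | Algorithms   


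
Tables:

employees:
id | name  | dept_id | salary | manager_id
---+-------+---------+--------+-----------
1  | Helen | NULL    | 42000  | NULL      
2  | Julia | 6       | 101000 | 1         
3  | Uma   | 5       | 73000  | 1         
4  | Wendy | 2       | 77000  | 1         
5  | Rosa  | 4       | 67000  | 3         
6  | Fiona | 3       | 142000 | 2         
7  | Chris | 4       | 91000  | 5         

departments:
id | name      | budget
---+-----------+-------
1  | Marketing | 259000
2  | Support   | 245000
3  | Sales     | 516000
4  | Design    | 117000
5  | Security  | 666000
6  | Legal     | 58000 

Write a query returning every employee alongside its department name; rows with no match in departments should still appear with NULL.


LEFT JOIN keeps every row from employees (the left table); where dept_id has no match in departments, the department columns become NULL. Walk through each employee:
  - employee 1 (Helen): dept_id=NULL, no match -> kept with NULL
  - employee 2 (Julia): dept_id=6 -> matches Legal
  - employee 3 (Uma): dept_id=5 -> matches Security
  - employee 4 (Wendy): dept_id=2 -> matches Support
  - employee 5 (Rosa): dept_id=4 -> matches Design
  - employee 6 (Fiona): dept_id=3 -> matches Sales
  - employee 7 (Chris): dept_id=4 -> matches Design
All 7 rows appear; 1 has NULL department.

SQL:
SELECT a.name, b.name AS department
FROM employees a
LEFT JOIN departments b ON a.dept_id = b.id

Result:
name  | department
------+-----------
Helen | NULL      
Julia | Legal     
Uma   | Security  
Wendy | Support   
Rosa  | Design    
Fiona | Sales     
Chris | Design    


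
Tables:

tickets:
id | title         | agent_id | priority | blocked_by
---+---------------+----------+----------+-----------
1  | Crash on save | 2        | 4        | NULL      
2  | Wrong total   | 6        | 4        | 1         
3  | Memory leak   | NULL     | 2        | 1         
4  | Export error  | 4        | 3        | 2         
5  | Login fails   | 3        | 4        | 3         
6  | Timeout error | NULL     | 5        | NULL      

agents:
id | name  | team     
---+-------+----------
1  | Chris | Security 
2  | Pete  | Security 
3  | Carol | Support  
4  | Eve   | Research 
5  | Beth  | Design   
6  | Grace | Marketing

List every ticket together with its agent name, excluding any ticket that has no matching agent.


INNER JOIN keeps only tickets rows whose agent_id matches an id in agents. Walk through each ticket:
  - ticket 1 (Crash on save): agent_id=2 -> matches Pete
  - ticket 2 (Wrong total): agent_id=6 -> matches Grace
  - ticket 3 (Memory leak): agent_id=NULL, no match -> dropped
  - ticket 4 (Export error): agent_id=4 -> matches Eve
  - ticket 5 (Login fails): agent_id=3 -> matches Carol
  - ticket 6 (Timeout error): agent_id=NULL, no match -> dropped
So 2 of 6 rows are dropped.

SQL:
SELECT a.title, b.name AS agent
FROM tickets a
INNER JOIN agents b ON a.agent_id = b.id

Result:
title         | agent
--------------+------
Crash on save | Pete 
Wrong total   | Grace
Export error  | Eve  
Login fails   | Carol


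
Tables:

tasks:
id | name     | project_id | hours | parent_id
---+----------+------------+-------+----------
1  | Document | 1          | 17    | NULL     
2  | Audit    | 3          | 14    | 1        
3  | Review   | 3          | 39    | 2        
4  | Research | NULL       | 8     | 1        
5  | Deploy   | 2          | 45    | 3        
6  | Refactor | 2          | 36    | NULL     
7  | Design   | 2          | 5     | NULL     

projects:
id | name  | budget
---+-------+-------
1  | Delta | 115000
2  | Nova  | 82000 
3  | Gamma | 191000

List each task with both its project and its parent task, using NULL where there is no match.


Two LEFT JOINs from the same base table tasks: one to projects via project_id, one to tasks itself via parent_id. Both are LEFT so every task is preserved.
Match against projects:
  - task 1 (Document): project_id=1 -> matches Delta
  - task 2 (Audit): project_id=3 -> matches Gamma
  - task 3 (Review): project_id=3 -> matches Gamma
  - task 4 (Research): project_id=NULL, no match -> kept with NULL
  - task 5 (Deploy): project_id=2 -> matches Nova
  - task 6 (Refactor): project_id=2 -> matches Nova
  - task 7 (Design): project_id=2 -> matches Nova
Match against tasks (self):
  - task 1 (Document): parent_id=NULL -> NULL
  - task 2 (Audit): parent_id=1 -> Document
  - task 3 (Review): parent_id=2 -> Audit
  - task 4 (Research): parent_id=1 -> Document
  - task 5 (Deploy): parent_id=3 -> Review
  - task 6 (Refactor): parent_id=NULL -> NULL
  - task 7 (Design): parent_id=NULL -> NULL

SQL:
SELECT a.name, b.name AS project, c.name AS parent
FROM tasks a
LEFT JOIN projects b ON a.project_id = b.id
LEFT JOIN tasks c ON a.parent_id = c.id

Result:
name     | project | parent  
---------+---------+---------
Document | Delta   | NULL    
Audit    | Gamma   | Document
Review   | Gamma   | Audit   
Research | NULL    | Document
Deploy   | Nova    | Review  
Refactor | Nova    | NULL    
Design   | Nova    | NULL    


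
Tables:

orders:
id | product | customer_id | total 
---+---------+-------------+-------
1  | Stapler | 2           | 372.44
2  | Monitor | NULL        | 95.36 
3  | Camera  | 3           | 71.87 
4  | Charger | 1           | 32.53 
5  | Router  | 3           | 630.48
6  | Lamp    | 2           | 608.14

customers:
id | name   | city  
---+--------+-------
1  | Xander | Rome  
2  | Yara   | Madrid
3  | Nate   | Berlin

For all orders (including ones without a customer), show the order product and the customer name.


LEFT JOIN keeps every row from orders (the left table); where customer_id has no match in customers, the customer columns become NULL. Walk through each order:
  - order 1 (Stapler): customer_id=2 -> matches Yara
  - order 2 (Monitor): customer_id=NULL, no match -> kept with NULL
  - order 3 (Camera): customer_id=3 -> matches Nate
  - order 4 (Charger): customer_id=1 -> matches Xander
  - order 5 (Router): customer_id=3 -> matches Nate
  - order 6 (Lamp): customer_id=2 -> matches Yara
All 6 rows appear; 1 has NULL customer.

SQL:
SELECT a.product, b.name AS customer
FROM orders a
LEFT JOIN customers b ON a.customer_id = b.id

Result:
product | customer
--------+---------
Stapler | Yara    
Monitor | NULL    
Camera  | Nate    
Charger | Xander  
Router  | Nate    
Lamp    | Yara    


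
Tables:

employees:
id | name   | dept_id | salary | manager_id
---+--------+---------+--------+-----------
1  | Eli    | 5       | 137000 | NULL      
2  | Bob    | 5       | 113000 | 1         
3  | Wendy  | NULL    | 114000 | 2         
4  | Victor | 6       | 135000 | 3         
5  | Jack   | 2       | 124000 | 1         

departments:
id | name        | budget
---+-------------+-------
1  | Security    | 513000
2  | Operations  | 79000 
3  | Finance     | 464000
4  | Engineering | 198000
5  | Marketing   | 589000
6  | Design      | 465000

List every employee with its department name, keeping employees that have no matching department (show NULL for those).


LEFT JOIN keeps every row from employees (the left table); where dept_id has no match in departments, the department columns become NULL. Walk through each employee:
  - employee 1 (Eli): dept_id=5 -> matches Marketing
  - employee 2 (Bob): dept_id=5 -> matches Marketing
  - employee 3 (Wendy): dept_id=NULL, no match -> kept with NULL
  - employee 4 (Victor): dept_id=6 -> matches Design
  - employee 5 (Jack): dept_id=2 -> matches Operations
All 5 rows appear; 1 has NULL department.

SQL:
SELECT a.name, b.name AS department
FROM employees a
LEFT JOIN departments b ON a.dept_id = b.id

Result:
name   | department
-------+-----------
Eli    | Marketing 
Bob    | Marketing 
Wendy  | NULL      
Victor | Design    
Jack   | Operations


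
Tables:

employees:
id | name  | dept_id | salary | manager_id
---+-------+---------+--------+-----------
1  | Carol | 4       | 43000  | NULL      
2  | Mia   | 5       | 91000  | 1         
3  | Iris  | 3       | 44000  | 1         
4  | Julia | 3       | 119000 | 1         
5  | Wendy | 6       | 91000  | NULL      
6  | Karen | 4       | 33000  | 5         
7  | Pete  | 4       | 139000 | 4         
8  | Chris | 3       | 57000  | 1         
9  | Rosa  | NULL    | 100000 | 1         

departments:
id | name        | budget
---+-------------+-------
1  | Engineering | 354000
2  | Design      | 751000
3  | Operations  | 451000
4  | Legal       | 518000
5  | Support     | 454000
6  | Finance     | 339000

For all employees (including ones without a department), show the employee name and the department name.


LEFT JOIN keeps every row from employees (the left table); where dept_id has no match in departments, the department columns become NULL. Walk through each employee:
  - employee 1 (Carol): dept_id=4 -> matches Legal
  - employee 2 (Mia): dept_id=5 -> matches Support
  - employee 3 (Iris): dept_id=3 -> matches Operations
  - employee 4 (Julia): dept_id=3 -> matches Operations
  - employee 5 (Wendy): dept_id=6 -> matches Finance
  - employee 6 (Karen): dept_id=4 -> matches Legal
  - employee 7 (Pete): dept_id=4 -> matches Legal
  - employee 8 (Chris): dept_id=3 -> matches Operations
  - employee 9 (Rosa): dept_id=NULL, no match -> kept with NULL
All 9 rows appear; 1 has NULL department.

SQL:
SELECT a.name, b.name AS department
FROM employees a
LEFT JOIN departments b ON a.dept_id = b.id

Result:
name  | department
------+-----------
Carol | Legal     
Mia   | Support   
Iris  | Operations
Julia | Operations
Wendy | Finance   
Karen | Legal     
Pete  | Legal     
Chris | Operations
Rosa  | NULL      


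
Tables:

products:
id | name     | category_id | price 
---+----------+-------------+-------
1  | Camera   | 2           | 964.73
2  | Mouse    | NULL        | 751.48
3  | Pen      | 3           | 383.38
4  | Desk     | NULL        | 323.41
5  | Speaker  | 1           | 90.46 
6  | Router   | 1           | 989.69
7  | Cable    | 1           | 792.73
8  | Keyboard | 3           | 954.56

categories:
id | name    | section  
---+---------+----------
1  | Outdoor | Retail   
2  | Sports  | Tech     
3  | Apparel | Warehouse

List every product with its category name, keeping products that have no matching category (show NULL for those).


LEFT JOIN keeps every row from products (the left table); where category_id has no match in categories, the category columns become NULL. Walk through each product:
  - product 1 (Camera): category_id=2 -> matches Sports
  - product 2 (Mouse): category_id=NULL, no match -> kept with NULL
  - product 3 (Pen): category_id=3 -> matches Apparel
  - product 4 (Desk): category_id=NULL, no match -> kept with NULL
  - product 5 (Speaker): category_id=1 -> matches Outdoor
  - product 6 (Router): category_id=1 -> matches Outdoor
  - product 7 (Cable): category_id=1 -> matches Outdoor
  - product 8 (Keyboard): category_id=3 -> matches Apparel
All 8 rows appear; 2 have NULL category.

SQL:
SELECT a.name, b.name AS category
FROM products a
LEFT JOIN categories b ON a.category_id = b.id

Result:
name     | category
---------+---------
Camera   | Sports  
Mouse    | NULL    
Pen      | Apparel 
Desk     | NULL    
Speaker  | Outdoor 
Router   | Outdoor 
Cable    | Outdoor 
Keyboard | Apparel 


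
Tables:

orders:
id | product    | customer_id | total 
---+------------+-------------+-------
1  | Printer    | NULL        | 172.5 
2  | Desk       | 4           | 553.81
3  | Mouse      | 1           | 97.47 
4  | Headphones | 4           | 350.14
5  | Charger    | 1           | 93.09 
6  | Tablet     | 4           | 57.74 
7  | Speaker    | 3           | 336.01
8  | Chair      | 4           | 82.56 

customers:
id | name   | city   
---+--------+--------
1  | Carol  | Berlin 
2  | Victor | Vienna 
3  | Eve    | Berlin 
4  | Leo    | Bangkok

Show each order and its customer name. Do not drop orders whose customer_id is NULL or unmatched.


LEFT JOIN keeps every row from orders (the left table); where customer_id has no match in customers, the customer columns become NULL. Walk through each order:
  - order 1 (Printer): customer_id=NULL, no match -> kept with NULL
  - order 2 (Desk): customer_id=4 -> matches Leo
  - order 3 (Mouse): customer_id=1 -> matches Carol
  - order 4 (Headphones): customer_id=4 -> matches Leo
  - order 5 (Charger): customer_id=1 -> matches Carol
  - order 6 (Tablet): customer_id=4 -> matches Leo
  - order 7 (Speaker): customer_id=3 -> matches Eve
  - order 8 (Chair): customer_id=4 -> matches Leo
All 8 rows appear; 1 has NULL customer.

SQL:
SELECT a.product, b.name AS customer
FROM orders a
LEFT JOIN customers b ON a.customer_id = b.id

Result:
product    | customer
-----------+---------
Printer    | NULL    
Desk       | Leo     
Mouse      | Carol   
Headphones | Leo     
Charger    | Carol   
Tablet     | Leo     
Speaker    | Eve     
Chair      | Leo     


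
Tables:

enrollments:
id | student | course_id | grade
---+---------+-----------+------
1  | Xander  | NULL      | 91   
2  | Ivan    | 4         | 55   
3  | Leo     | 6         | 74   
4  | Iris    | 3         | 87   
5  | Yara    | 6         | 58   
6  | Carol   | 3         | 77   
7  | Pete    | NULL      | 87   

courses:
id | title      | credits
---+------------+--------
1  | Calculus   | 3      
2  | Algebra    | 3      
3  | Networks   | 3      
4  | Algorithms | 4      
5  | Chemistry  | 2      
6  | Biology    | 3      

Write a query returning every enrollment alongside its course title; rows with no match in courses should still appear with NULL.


LEFT JOIN keeps every row from enrollments (the left table); where course_id has no match in courses, the course columns become NULL. Walk through each enrollment:
  - enrollment 1 (Xander): course_id=NULL, no match -> kept with NULL
  - enrollment 2 (Ivan): course_id=4 -> matches Algorithms
  - enrollment 3 (Leo): course_id=6 -> matches Biology
  - enrollment 4 (Iris): course_id=3 -> matches Networks
  - enrollment 5 (Yara): course_id=6 -> matches Biology
  - enrollment 6 (Carol): course_id=3 -> matches Networks
  - enrollment 7 (Pete): course_id=NULL, no match -> kept with NULL
All 7 rows appear; 2 have NULL course.

SQL:
SELECT a.student, b.title AS course
FROM enrollments a
LEFT JOIN courses b ON a.course_id = b.id

Result:
student | course    
--------+-----------
Xander  | NULL      
Ivan    | Algorithms
Leo     | Biology   
Iris    | Networks  
Yara    | Biology   
Carol   | Networks  
Pete    | NULL      


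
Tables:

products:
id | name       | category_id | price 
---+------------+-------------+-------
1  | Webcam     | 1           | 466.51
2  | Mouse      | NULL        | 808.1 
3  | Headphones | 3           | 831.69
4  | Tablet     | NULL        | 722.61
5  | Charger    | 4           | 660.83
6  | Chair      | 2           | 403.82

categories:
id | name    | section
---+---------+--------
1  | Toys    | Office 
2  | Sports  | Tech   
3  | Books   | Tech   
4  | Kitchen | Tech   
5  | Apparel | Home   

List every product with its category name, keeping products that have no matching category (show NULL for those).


LEFT JOIN keeps every row from products (the left table); where category_id has no match in categories, the category columns become NULL. Walk through each product:
  - product 1 (Webcam): category_id=1 -> matches Toys
  - product 2 (Mouse): category_id=NULL, no match -> kept with NULL
  - product 3 (Headphones): category_id=3 -> matches Books
  - product 4 (Tablet): category_id=NULL, no match -> kept with NULL
  - product 5 (Charger): category_id=4 -> matches Kitchen
  - product 6 (Chair): category_id=2 -> matches Sports
All 6 rows appear; 2 have NULL category.

SQL:
SELECT a.name, b.name AS category
FROM products a
LEFT JOIN categories b ON a.category_id = b.id

Result:
name       | category
-----------+---------
Webcam     | Toys    
Mouse      | NULL    
Headphones | Books   
Tablet     | NULL    
Charger    | Kitchen 
Chair      | Sports  


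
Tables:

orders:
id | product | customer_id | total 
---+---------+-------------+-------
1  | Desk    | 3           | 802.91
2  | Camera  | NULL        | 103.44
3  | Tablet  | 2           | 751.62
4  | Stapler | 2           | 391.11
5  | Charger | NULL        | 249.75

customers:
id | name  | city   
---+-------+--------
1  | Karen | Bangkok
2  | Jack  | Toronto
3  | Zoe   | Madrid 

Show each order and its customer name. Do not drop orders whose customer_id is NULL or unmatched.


LEFT JOIN keeps every row from orders (the left table); where customer_id has no match in customers, the customer columns become NULL. Walk through each order:
  - order 1 (Desk): customer_id=3 -> matches Zoe
  - order 2 (Camera): customer_id=NULL, no match -> kept with NULL
  - order 3 (Tablet): customer_id=2 -> matches Jack
  - order 4 (Stapler): customer_id=2 -> matches Jack
  - order 5 (Charger): customer_id=NULL, no match -> kept with NULL
All 5 rows appear; 2 have NULL customer.

SQL:
SELECT a.product, b.name AS customer
FROM orders a
LEFT JOIN customers b ON a.customer_id = b.id

Result:
product | customer
--------+---------
Desk    | Zoe     
Camera  | NULL    
Tablet  | Jack    
Stapler | Jack    
Charger | NULL    


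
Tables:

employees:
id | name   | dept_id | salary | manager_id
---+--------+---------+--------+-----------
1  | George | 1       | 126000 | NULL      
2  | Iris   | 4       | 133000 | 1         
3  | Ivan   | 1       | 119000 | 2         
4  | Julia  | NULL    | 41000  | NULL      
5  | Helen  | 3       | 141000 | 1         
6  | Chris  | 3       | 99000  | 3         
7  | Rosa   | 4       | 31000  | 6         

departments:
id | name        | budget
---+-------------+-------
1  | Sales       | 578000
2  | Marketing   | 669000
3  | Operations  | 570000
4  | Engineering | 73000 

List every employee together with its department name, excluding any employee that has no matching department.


INNER JOIN keeps only employees rows whose dept_id matches an id in departments. Walk through each employee:
  - employee 1 (George): dept_id=1 -> matches Sales
  - employee 2 (Iris): dept_id=4 -> matches Engineering
  - employee 3 (Ivan): dept_id=1 -> matches Sales
  - employee 4 (Julia): dept_id=NULL, no match -> dropped
  - employee 5 (Helen): dept_id=3 -> matches Operations
  - employee 6 (Chris): dept_id=3 -> matches Operations
  - employee 7 (Rosa): dept_id=4 -> matches Engineering
So 1 of 7 rows is dropped.

SQL:
SELECT a.name, b.name AS department
FROM employees a
INNER JOIN departments b ON a.dept_id = b.id

Result:
name   | department 
-------+------------
George | Sales      
Iris   | Engineering
Ivan   | Sales      
Helen  | Operations 
Chris  | Operations 
Rosa   | Engineering


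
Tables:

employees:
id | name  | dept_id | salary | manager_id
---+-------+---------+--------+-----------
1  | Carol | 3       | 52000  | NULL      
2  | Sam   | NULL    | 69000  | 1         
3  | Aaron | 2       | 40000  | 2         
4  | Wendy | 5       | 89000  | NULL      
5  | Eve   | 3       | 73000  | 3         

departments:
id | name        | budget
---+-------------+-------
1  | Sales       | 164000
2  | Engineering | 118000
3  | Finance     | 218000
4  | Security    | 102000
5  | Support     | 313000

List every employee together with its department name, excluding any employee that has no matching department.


INNER JOIN keeps only employees rows whose dept_id matches an id in departments. Walk through each employee:
  - employee 1 (Carol): dept_id=3 -> matches Finance
  - employee 2 (Sam): dept_id=NULL, no match -> dropped
  - employee 3 (Aaron): dept_id=2 -> matches Engineering
  - employee 4 (Wendy): dept_id=5 -> matches Support
  - employee 5 (Eve): dept_id=3 -> matches Finance
So 1 of 5 rows is dropped.

SQL:
SELECT a.name, b.name AS department
FROM employees a
INNER JOIN departments b ON a.dept_id = b.id

Result:
name  | department 
------+------------
Carol | Finance    
Aaron | Engineering
Wendy | Support    
Eve   | Finance    


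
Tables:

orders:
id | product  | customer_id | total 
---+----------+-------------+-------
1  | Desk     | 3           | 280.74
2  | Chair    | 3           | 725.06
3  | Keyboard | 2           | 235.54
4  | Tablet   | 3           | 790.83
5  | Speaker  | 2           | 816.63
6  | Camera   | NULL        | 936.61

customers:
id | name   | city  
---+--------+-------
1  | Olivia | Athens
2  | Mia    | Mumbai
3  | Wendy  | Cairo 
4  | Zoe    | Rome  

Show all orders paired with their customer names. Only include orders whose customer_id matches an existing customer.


INNER JOIN keeps only orders rows whose customer_id matches an id in customers. Walk through each order:
  - order 1 (Desk): customer_id=3 -> matches Wendy
  - order 2 (Chair): customer_id=3 -> matches Wendy
  - order 3 (Keyboard): customer_id=2 -> matches Mia
  - order 4 (Tablet): customer_id=3 -> matches Wendy
  - order 5 (Speaker): customer_id=2 -> matches Mia
  - order 6 (Camera): customer_id=NULL, no match -> dropped
So 1 of 6 rows is dropped.

SQL:
SELECT a.product, b.name AS customer
FROM orders a
INNER JOIN customers b ON a.customer_id = b.id

Result:
product  | customer
---------+---------
Desk     | Wendy   
Chair    | Wendy   
Keyboard | Mia     
Tablet   | Wendy   
Speaker  | Mia     


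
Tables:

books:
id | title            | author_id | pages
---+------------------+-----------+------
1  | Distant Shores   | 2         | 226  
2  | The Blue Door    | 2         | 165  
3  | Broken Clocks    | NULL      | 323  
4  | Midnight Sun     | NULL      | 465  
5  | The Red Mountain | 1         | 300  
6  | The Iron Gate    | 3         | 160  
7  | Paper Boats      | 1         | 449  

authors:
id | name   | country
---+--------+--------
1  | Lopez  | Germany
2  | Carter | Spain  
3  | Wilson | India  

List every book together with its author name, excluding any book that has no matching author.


INNER JOIN keeps only books rows whose author_id matches an id in authors. Walk through each book:
  - book 1 (Distant Shores): author_id=2 -> matches Carter
  - book 2 (The Blue Door): author_id=2 -> matches Carter
  - book 3 (Broken Clocks): author_id=NULL, no match -> dropped
  - book 4 (Midnight Sun): author_id=NULL, no match -> dropped
  - book 5 (The Red Mountain): author_id=1 -> matches Lopez
  - book 6 (The Iron Gate): author_id=3 -> matches Wilson
  - book 7 (Paper Boats): author_id=1 -> matches Lopez
So 2 of 7 rows are dropped.

SQL:
SELECT a.title, b.name AS author
FROM books a
INNER JOIN authors b ON a.author_id = b.id

Result:
title            | author
-----------------+-------
Distant Shores   | Carter
The Blue Door    | Carter
The Red Mountain | Lopez 
The Iron Gate    | Wilson
Paper Boats      | Lopez 


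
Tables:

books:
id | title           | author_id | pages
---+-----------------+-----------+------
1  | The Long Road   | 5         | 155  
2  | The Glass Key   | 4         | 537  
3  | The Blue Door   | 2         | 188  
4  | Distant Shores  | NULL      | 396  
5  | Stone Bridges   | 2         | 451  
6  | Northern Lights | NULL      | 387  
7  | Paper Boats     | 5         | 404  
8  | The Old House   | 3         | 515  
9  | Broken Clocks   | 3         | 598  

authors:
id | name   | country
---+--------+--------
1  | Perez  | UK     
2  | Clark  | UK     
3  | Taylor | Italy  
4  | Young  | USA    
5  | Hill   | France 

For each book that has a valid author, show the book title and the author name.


INNER JOIN keeps only books rows whose author_id matches an id in authors. Walk through each book:
  - book 1 (The Long Road): author_id=5 -> matches Hill
  - book 2 (The Glass Key): author_id=4 -> matches Young
  - book 3 (The Blue Door): author_id=2 -> matches Clark
  - book 4 (Distant Shores): author_id=NULL, no match -> dropped
  - book 5 (Stone Bridges): author_id=2 -> matches Clark
  - book 6 (Northern Lights): author_id=NULL, no match -> dropped
  - book 7 (Paper Boats): author_id=5 -> matches Hill
  - book 8 (The Old House): author_id=3 -> matches Taylor
  - book 9 (Broken Clocks): author_id=3 -> matches Taylor
So 2 of 9 rows are dropped.

SQL:
SELECT a.title, b.name AS author
FROM books a
INNER JOIN authors b ON a.author_id = b.id

Result:
title         | author
--------------+-------
The Long Road | Hill  
The Glass Key | Young 
The Blue Door | Clark 
Stone Bridges | Clark 
Paper Boats   | Hill  
The Old House | Taylor
Broken Clocks | Taylor


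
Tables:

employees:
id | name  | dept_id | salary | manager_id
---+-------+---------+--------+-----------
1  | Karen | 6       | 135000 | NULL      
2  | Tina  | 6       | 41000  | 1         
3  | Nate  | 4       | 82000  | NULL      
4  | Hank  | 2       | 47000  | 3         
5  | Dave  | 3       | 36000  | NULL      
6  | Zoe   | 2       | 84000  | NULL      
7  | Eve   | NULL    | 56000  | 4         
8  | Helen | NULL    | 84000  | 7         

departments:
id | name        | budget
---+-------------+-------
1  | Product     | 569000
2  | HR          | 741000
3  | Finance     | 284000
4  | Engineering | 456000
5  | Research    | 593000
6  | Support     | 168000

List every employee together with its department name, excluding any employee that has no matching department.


INNER JOIN keeps only employees rows whose dept_id matches an id in departments. Walk through each employee:
  - employee 1 (Karen): dept_id=6 -> matches Support
  - employee 2 (Tina): dept_id=6 -> matches Support
  - employee 3 (Nate): dept_id=4 -> matches Engineering
  - employee 4 (Hank): dept_id=2 -> matches HR
  - employee 5 (Dave): dept_id=3 -> matches Finance
  - employee 6 (Zoe): dept_id=2 -> matches HR
  - employee 7 (Eve): dept_id=NULL, no match -> dropped
  - employee 8 (Helen): dept_id=NULL, no match -> dropped
So 2 of 8 rows are dropped.

SQL:
SELECT a.name, b.name AS department
FROM employees a
INNER JOIN departments b ON a.dept_id = b.id

Result:
name  | department 
------+------------
Karen | Support    
Tina  | Support    
Nate  | Engineering
Hank  | HR         
Dave  | Finance    
Zoe   | HR         


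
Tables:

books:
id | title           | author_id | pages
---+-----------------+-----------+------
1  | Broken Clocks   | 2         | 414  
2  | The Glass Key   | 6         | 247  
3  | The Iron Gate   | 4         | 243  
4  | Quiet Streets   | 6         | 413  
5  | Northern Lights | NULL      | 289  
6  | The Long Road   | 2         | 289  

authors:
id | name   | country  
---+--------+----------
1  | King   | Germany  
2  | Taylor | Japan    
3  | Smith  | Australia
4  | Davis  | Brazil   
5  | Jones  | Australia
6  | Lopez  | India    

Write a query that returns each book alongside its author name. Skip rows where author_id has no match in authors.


INNER JOIN keeps only books rows whose author_id matches an id in authors. Walk through each book:
  - book 1 (Broken Clocks): author_id=2 -> matches Taylor
  - book 2 (The Glass Key): author_id=6 -> matches Lopez
  - book 3 (The Iron Gate): author_id=4 -> matches Davis
  - book 4 (Quiet Streets): author_id=6 -> matches Lopez
  - book 5 (Northern Lights): author_id=NULL, no match -> dropped
  - book 6 (The Long Road): author_id=2 -> matches Taylor
So 1 of 6 rows is dropped.

SQL:
SELECT a.title, b.name AS author
FROM books a
INNER JOIN authors b ON a.author_id = b.id

Result:
title         | author
--------------+-------
Broken Clocks | Taylor
The Glass Key | Lopez 
The Iron Gate | Davis 
Quiet Streets | Lopez 
The Long Road | Taylor


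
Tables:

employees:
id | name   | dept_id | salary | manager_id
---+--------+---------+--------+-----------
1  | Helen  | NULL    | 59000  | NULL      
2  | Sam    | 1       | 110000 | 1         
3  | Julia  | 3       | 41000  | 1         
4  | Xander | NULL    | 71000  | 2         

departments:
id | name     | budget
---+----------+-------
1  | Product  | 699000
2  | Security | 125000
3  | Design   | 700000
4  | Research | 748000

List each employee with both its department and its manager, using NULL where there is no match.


Two LEFT JOINs from the same base table employees: one to departments via dept_id, one to employees itself via manager_id. Both are LEFT so every employee is preserved.
Match against departments:
  - employee 1 (Helen): dept_id=NULL, no match -> kept with NULL
  - employee 2 (Sam): dept_id=1 -> matches Product
  - employee 3 (Julia): dept_id=3 -> matches Design
  - employee 4 (Xander): dept_id=NULL, no match -> kept with NULL
Match against employees (self):
  - employee 1 (Helen): manager_id=NULL -> NULL
  - employee 2 (Sam): manager_id=1 -> Helen
  - employee 3 (Julia): manager_id=1 -> Helen
  - employee 4 (Xander): manager_id=2 -> Sam

SQL:
SELECT a.name, b.name AS department, c.name AS manager
FROM employees a
LEFT JOIN departments b ON a.dept_id = b.id
LEFT JOIN employees c ON a.manager_id = c.id

Result:
name   | department | manager
-------+------------+--------
Helen  | NULL       | NULL   
Sam    | Product    | Helen  
Julia  | Design     | Helen  
Xander | NULL       | Sam    
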